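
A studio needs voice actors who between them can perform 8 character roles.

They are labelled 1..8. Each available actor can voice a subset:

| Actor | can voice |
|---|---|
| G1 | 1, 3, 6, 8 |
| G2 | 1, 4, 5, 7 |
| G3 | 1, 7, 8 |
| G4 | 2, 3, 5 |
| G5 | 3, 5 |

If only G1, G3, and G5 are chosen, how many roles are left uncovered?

Union of G1, G3, G5 = {1, 3, 5, 6, 7, 8}.
Not covered: 2, 4 — 2 roles.

2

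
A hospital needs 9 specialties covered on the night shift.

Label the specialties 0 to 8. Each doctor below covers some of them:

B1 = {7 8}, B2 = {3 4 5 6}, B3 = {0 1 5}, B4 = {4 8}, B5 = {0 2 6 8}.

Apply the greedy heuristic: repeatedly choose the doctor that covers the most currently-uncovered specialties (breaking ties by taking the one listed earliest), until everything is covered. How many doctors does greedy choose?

4

Greedy: pick B2 (covers 4 new) → pick B5 (covers 3 new) → pick B1 (covers 1 new) → pick B3 (covers 1 new). Total picks: 4.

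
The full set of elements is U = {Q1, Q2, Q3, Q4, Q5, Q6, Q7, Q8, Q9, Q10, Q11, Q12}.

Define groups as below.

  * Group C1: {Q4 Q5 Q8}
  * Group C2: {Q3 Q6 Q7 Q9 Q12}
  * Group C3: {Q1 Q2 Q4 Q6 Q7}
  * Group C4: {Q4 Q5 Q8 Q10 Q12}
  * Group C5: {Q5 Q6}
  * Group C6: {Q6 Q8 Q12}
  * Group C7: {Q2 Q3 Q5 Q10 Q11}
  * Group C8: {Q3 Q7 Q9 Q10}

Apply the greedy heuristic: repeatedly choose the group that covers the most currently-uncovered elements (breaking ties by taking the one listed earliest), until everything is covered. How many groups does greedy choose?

Greedy: pick C2 (covers 5 new) → pick C4 (covers 4 new) → pick C3 (covers 2 new) → pick C7 (covers 1 new). Total picks: 4.

4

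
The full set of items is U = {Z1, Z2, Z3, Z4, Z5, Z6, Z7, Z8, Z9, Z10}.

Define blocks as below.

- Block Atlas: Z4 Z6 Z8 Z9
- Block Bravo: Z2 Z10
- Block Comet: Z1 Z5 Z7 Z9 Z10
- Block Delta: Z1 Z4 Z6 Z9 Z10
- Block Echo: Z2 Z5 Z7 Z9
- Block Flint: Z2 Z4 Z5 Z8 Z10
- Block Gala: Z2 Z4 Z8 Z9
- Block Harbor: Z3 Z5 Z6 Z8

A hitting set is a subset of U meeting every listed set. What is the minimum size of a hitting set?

Take H = {Z2, Z5, Z9}. Each listed block contains at least one of these, so H is a hitting set of size 3.
No choice of 2 items meets every block, so 3 is the minimum.

3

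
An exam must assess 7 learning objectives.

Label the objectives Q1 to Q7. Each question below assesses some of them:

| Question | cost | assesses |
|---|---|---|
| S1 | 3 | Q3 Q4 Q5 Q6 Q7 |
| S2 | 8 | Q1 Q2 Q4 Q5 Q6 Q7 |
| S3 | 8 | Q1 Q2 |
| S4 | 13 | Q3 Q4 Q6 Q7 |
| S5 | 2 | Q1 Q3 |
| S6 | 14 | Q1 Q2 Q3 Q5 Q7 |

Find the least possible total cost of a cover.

10

S2, S5 together cover every objective (S2 ∪ S5 = {Q1, Q2, Q3, Q4, Q5, Q6, Q7}); total cost 8 + 2 = 10.
The greedy pick S1, S5, S2 costs 13; no covering selection beats 10.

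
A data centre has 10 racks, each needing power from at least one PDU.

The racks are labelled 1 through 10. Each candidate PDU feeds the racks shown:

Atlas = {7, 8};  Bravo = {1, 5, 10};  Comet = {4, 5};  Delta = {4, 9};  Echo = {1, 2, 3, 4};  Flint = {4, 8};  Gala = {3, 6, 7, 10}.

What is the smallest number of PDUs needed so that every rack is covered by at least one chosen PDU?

5

Atlas and Comet and Delta and Echo and Gala together: Atlas ∪ Comet ∪ Delta ∪ Echo ∪ Gala = {1, 2, 3, 4, 5, 6, 7, 8, 9, 10} — every rack is covered.
No 4 of the 7 PDUs cover everything (all 35 combinations miss at least one rack), so 5 is optimal.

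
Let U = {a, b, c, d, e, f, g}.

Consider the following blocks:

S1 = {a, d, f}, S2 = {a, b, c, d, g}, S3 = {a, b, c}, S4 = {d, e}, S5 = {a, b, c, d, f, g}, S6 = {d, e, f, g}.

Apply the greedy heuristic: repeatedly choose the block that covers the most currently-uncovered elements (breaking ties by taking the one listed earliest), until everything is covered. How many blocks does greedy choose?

Greedy: pick S5 (covers 6 new) → pick S4 (covers 1 new). Total picks: 2.

2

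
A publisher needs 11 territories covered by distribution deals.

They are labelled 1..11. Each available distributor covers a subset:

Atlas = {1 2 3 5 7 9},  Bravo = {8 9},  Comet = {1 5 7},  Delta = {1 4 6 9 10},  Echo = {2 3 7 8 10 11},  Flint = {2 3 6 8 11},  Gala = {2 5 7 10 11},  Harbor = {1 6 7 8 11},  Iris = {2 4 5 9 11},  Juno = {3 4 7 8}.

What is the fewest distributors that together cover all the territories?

3

Take {Delta, Echo, Iris}. Their union is {1, 2, 3, 4, 5, 6, 7, 8, 9, 10, 11}, which is all 11 territories.
No 2 of the 10 distributors cover everything (all 45 combinations miss at least one territory), so 3 is optimal.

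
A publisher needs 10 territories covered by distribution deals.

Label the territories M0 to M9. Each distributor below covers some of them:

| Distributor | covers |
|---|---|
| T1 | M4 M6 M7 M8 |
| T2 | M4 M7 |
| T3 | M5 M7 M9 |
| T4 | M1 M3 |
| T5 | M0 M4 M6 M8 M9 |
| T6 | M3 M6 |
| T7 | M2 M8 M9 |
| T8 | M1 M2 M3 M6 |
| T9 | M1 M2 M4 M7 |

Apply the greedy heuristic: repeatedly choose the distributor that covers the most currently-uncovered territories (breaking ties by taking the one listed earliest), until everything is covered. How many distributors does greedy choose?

Greedy: pick T5 (covers 5 new) → pick T8 (covers 3 new) → pick T3 (covers 2 new). Total picks: 3.

3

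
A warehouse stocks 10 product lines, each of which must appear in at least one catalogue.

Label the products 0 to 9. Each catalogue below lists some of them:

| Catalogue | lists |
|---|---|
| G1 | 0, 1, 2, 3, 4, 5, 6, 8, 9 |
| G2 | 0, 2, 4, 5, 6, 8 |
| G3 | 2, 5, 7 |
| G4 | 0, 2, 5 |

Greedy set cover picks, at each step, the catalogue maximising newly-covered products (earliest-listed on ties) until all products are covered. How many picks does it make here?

2

Greedy: pick G1 (covers 9 new) → pick G3 (covers 1 new). Total picks: 2.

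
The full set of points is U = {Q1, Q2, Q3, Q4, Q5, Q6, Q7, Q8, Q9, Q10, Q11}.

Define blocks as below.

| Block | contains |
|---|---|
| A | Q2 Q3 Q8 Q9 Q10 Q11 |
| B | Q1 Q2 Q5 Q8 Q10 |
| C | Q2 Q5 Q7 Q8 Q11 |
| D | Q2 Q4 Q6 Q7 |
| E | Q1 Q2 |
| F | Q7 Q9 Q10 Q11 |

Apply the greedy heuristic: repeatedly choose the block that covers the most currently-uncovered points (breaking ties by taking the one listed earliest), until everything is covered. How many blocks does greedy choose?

3

Greedy: pick A (covers 6 new) → pick D (covers 3 new) → pick B (covers 2 new). Total picks: 3.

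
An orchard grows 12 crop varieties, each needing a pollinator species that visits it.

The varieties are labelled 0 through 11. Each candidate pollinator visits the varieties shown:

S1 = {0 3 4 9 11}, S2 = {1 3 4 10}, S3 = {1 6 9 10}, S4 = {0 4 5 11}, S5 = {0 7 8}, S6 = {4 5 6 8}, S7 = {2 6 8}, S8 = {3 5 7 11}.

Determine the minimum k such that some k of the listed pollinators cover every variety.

4

Take {S1, S3, S7, S8}. Their union is {0, 1, 2, 3, 4, 5, 6, 7, 8, 9, 10, 11}, which is all 12 varieties.
No 3 of the 8 pollinators cover everything (all 56 combinations miss at least one variety), so 4 is optimal.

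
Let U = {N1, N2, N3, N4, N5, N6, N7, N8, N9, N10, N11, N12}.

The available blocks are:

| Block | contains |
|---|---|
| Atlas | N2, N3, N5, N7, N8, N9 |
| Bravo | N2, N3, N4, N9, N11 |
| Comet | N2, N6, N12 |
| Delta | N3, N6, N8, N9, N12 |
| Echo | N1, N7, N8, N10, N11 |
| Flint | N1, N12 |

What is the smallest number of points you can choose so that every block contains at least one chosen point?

The 3 points {N9, N11, N12} hit every block.
No choice of 2 points meets every block, so 3 is the minimum.

3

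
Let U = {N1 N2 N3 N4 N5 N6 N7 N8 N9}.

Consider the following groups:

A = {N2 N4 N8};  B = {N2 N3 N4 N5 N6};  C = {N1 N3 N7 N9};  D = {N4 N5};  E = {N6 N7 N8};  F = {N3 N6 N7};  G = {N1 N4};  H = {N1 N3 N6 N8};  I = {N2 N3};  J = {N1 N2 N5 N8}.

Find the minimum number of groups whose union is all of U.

Take {B, C, E}. Their union is {N1, N2, N3, N4, N5, N6, N7, N8, N9}, which is all 9 items.
Only C contains N9, so C is forced; the remaining 5 items need at least 2 more groups (each remaining group adds at most 4) — so at least 3 groups are needed, and 3 is optimal.

3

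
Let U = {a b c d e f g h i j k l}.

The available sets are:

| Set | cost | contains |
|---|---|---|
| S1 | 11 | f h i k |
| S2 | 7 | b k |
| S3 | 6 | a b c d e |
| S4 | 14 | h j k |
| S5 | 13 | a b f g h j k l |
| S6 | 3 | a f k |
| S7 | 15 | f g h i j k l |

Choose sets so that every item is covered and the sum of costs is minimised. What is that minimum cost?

S3, S7 together cover every item (S3 ∪ S7 = {a, b, c, d, e, f, g, h, i, j, k, l}); total cost 6 + 15 = 21.
The greedy pick S6, S3, S7 costs 24; no covering selection beats 21.

21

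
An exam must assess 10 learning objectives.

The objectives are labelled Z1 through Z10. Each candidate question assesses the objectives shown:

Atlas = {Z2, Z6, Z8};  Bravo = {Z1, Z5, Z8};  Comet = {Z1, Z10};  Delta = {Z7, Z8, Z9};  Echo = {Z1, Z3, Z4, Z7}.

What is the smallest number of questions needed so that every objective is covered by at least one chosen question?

5

Atlas and Bravo and Comet and Delta and Echo together: Atlas ∪ Bravo ∪ Comet ∪ Delta ∪ Echo = {Z1, Z2, Z3, Z4, Z5, Z6, Z7, Z8, Z9, Z10} — every objective is covered.
No 4 of the 5 questions cover everything (all 5 combinations miss at least one objective), so 5 is optimal.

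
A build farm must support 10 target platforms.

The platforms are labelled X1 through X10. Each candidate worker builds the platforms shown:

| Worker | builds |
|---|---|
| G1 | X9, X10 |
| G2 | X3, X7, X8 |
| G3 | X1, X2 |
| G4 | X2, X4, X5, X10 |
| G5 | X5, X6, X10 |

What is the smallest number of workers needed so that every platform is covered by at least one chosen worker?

5

G1 and G2 and G3 and G4 and G5 together: G1 ∪ G2 ∪ G3 ∪ G4 ∪ G5 = {X1, X2, X3, X4, X5, X6, X7, X8, X9, X10} — every platform is covered.
No 4 of the 5 workers cover everything (all 5 combinations miss at least one platform), so 5 is optimal.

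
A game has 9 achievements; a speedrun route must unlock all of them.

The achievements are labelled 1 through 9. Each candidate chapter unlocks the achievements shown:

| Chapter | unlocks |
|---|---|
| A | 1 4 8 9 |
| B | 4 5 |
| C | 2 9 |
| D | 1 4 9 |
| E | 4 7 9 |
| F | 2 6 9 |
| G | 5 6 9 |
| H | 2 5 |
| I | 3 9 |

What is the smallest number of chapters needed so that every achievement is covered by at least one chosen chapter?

5

Take {A, E, G, H, I}. Their union is {1, 2, 3, 4, 5, 6, 7, 8, 9}, which is all 9 achievements.
No 4 of the 9 chapters cover everything (all 126 combinations miss at least one achievement), so 5 is optimal.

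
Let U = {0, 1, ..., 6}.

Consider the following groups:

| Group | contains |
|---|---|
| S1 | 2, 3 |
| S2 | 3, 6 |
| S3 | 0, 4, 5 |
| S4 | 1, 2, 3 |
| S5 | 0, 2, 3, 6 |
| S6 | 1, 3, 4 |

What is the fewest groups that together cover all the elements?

3

S3, S5, and S6 cover everything between them: the union {0, 1, 2, 3, 4, 5, 6} is all of U.
Only S3 contains 5, so S3 is forced; the remaining 4 elements need at least 2 more groups (each remaining group adds at most 3) — so at least 3 groups are needed, and 3 is optimal.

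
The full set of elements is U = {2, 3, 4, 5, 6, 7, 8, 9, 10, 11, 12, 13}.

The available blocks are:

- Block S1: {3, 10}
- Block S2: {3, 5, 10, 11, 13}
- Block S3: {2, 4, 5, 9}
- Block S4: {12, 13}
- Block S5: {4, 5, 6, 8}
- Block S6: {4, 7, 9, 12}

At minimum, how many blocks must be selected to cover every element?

4

S2, S3, S5, and S6 cover everything between them: the union {2, 3, 4, 5, 6, 7, 8, 9, 10, 11, 12, 13} is all of U.
No 3 of the 6 blocks cover everything (all 20 combinations miss at least one element), so 4 is optimal.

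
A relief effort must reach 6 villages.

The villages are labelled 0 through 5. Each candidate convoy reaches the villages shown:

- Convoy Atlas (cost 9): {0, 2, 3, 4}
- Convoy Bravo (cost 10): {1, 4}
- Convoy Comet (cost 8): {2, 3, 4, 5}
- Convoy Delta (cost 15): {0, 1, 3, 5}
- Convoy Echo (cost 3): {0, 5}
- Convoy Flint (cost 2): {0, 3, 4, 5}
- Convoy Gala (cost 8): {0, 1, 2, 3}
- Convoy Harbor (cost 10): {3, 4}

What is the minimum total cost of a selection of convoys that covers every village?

10

Flint, Gala together cover every village (Flint ∪ Gala = {0, 1, 2, 3, 4, 5}); total cost 2 + 8 = 10.
No covering selection has total cost below 10.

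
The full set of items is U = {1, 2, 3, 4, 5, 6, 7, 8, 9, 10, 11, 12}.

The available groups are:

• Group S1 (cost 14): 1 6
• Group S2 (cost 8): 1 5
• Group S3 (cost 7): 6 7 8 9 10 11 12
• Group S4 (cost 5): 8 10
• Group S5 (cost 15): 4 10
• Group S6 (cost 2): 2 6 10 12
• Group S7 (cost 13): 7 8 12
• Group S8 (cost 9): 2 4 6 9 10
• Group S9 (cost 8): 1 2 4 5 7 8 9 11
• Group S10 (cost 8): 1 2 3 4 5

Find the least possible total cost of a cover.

S3, S10 together cover every item (S3 ∪ S10 = {1, 2, 3, 4, 5, 6, 7, 8, 9, 10, 11, 12}); total cost 7 + 8 = 15.
The greedy pick S6, S9, S10 costs 18; no covering selection beats 15.

15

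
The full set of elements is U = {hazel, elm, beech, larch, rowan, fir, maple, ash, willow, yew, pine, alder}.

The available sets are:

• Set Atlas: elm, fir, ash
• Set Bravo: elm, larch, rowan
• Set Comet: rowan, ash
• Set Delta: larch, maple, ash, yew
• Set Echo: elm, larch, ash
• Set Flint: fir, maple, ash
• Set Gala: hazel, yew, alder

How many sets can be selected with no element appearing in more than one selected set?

Bravo, Flint, Gala are pairwise disjoint (Bravo={elm,larch,rowan}; Flint={fir,maple,ash}; Gala={hazel,yew,alder}).
Every remaining set overlaps one of these, and no 4 of the listed sets are pairwise disjoint, so 3 is the maximum.

3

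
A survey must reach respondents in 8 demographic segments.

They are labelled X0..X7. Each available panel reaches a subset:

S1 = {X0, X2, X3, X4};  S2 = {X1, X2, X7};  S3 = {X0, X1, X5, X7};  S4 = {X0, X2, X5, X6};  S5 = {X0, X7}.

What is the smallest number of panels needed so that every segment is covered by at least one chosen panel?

S1 and S2 and S4 together: S1 ∪ S2 ∪ S4 = {X0, X1, X2, X3, X4, X5, X6, X7} — every segment is covered.
Only S1 contains X3, so S1 is forced; the remaining 4 segments need at least 2 more panels (each remaining panel adds at most 3) — so at least 3 panels are needed, and 3 is optimal.

3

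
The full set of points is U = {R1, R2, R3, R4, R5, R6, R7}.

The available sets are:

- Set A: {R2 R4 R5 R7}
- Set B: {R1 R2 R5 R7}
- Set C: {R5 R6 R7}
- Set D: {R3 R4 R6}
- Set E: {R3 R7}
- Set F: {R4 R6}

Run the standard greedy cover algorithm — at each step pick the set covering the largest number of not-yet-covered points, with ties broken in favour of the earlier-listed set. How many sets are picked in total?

3

Greedy: pick A (covers 4 new) → pick D (covers 2 new) → pick B (covers 1 new). Total picks: 3.
(The true minimum cover uses only 2 sets, so greedy is not optimal here.)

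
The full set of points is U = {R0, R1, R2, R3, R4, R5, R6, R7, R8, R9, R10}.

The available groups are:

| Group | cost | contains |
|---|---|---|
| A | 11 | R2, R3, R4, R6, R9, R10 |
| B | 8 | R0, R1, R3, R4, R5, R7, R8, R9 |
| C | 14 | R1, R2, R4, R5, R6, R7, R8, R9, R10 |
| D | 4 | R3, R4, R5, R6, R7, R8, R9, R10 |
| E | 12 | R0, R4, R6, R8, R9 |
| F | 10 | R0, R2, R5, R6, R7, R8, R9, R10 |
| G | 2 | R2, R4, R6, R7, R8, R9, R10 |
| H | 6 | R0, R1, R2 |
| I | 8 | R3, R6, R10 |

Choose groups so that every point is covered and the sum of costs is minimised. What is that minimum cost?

B, G together cover every point (B ∪ G = {R0, R1, R2, R3, R4, R5, R6, R7, R8, R9, R10}); total cost 8 + 2 = 10.
No covering selection has total cost below 10.

10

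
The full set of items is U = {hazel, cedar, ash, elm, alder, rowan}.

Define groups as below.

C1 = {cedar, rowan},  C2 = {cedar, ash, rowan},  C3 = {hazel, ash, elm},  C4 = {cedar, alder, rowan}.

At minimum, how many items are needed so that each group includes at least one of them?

2

Take H = {cedar, ash}. Each listed group contains at least one of these, so H is a hitting set of size 2.
The groups C3, C4 are pairwise disjoint, so any hitting set needs a separate item for each — at least 2. Hence 2 is optimal.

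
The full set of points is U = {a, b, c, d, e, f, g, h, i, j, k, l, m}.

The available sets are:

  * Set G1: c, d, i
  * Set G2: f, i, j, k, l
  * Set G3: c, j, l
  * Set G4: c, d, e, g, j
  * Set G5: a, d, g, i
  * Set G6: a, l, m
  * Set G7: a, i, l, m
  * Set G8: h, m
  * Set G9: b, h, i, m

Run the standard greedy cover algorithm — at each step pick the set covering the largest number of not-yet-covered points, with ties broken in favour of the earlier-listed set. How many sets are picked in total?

Greedy: pick G2 (covers 5 new) → pick G4 (covers 4 new) → pick G9 (covers 3 new) → pick G5 (covers 1 new). Total picks: 4.

4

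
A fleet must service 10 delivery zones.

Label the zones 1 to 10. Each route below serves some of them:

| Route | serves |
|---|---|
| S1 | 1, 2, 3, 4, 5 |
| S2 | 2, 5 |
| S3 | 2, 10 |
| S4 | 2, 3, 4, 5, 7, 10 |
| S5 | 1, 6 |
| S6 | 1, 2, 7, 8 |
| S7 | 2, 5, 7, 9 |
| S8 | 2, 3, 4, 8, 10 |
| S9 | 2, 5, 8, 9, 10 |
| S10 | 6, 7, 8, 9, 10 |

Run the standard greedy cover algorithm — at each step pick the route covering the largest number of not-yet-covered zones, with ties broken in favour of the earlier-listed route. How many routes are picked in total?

Greedy: pick S4 (covers 6 new) → pick S10 (covers 3 new) → pick S1 (covers 1 new). Total picks: 3.
(The true minimum cover uses only 2 routes, so greedy is not optimal here.)

3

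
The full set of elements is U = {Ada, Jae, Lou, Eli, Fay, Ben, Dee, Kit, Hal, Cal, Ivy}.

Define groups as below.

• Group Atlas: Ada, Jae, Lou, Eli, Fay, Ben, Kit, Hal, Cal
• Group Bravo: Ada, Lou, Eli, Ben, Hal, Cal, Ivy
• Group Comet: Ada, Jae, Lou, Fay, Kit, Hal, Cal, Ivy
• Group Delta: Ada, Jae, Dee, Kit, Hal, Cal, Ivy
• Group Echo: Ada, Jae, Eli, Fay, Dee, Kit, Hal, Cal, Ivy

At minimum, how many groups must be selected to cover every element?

Atlas and Echo together: Atlas ∪ Echo = {Ada, Jae, Lou, Eli, Fay, Ben, Dee, Kit, Hal, Cal, Ivy} — every element is covered.
No single group has all 11 elements (the largest, Atlas, has 9), so 2 is optimal.

2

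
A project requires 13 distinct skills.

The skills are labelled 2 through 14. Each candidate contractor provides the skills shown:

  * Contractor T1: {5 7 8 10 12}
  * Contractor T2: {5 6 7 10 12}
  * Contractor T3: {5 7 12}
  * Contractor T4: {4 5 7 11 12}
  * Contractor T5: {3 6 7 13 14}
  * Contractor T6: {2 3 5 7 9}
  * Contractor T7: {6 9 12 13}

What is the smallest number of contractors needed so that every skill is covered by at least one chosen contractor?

4

T1 and T4 and T5 and T6 together: T1 ∪ T4 ∪ T5 ∪ T6 = {2, 3, 4, 5, 6, 7, 8, 9, 10, 11, 12, 13, 14} — every skill is covered.
Only T6 contains 2, so T6 is forced; the remaining 8 skills need at least 3 more contractors (each remaining contractor adds at most 3) — so at least 4 contractors are needed, and 4 is optimal.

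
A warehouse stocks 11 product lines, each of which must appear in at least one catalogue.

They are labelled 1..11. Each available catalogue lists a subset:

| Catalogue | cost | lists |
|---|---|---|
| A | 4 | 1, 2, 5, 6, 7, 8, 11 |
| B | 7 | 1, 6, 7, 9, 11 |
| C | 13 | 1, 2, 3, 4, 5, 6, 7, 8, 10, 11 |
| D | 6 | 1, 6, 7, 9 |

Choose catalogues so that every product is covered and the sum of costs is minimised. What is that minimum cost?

19

C, D together cover every product (C ∪ D = {1, 2, 3, 4, 5, 6, 7, 8, 9, 10, 11}); total cost 13 + 6 = 19.
The greedy pick A, C, D costs 23; no covering selection beats 19.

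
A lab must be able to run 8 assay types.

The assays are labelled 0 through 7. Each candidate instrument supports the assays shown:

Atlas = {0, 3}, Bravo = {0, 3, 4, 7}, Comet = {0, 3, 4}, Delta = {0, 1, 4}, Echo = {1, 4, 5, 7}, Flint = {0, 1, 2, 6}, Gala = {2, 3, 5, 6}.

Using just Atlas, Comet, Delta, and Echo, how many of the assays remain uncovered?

2

Union of Atlas, Comet, Delta, Echo = {0, 1, 3, 4, 5, 7}.
Not covered: 2, 6 — 2 assays.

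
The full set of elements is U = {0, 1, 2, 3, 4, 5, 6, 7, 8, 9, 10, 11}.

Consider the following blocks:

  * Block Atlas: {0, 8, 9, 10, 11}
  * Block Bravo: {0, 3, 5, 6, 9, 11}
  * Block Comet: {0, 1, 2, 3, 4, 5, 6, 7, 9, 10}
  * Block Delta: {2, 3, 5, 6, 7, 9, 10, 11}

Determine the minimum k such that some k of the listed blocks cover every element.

2

Atlas and Comet together: Atlas ∪ Comet = {0, 1, 2, 3, 4, 5, 6, 7, 8, 9, 10, 11} — every element is covered.
No single block has all 12 elements (the largest, Comet, has 10), so 2 is optimal.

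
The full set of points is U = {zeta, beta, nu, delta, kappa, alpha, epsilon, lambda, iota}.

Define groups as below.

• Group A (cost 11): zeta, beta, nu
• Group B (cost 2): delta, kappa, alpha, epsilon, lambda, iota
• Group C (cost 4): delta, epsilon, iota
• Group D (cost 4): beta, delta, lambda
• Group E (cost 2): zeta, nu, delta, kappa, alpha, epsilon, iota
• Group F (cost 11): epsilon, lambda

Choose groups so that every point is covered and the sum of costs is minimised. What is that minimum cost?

D, E together cover every point (D ∪ E = {zeta, beta, nu, delta, kappa, alpha, epsilon, lambda, iota}); total cost 4 + 2 = 6.
The greedy pick E, B, D costs 8; no covering selection beats 6.

6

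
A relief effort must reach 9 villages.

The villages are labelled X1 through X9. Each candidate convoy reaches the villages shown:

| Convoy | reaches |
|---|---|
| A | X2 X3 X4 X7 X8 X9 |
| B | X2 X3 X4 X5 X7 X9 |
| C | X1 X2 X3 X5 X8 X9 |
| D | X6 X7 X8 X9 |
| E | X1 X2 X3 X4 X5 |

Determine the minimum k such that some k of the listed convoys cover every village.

2

D and E together: D ∪ E = {X1, X2, X3, X4, X5, X6, X7, X8, X9} — every village is covered.
No single convoy has all 9 villages (the largest, A, has 6), so 2 is optimal.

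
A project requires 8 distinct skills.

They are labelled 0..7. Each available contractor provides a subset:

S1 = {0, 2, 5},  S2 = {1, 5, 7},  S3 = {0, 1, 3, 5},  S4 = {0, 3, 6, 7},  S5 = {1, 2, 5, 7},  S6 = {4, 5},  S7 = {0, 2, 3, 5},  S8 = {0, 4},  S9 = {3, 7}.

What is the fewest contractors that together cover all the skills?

3

S4 and S5 and S8 together: S4 ∪ S5 ∪ S8 = {0, 1, 2, 3, 4, 5, 6, 7} — every skill is covered.
Only S4 contains 6, so S4 is forced; the remaining 4 skills need at least 2 more contractors (each remaining contractor adds at most 3) — so at least 3 contractors are needed, and 3 is optimal.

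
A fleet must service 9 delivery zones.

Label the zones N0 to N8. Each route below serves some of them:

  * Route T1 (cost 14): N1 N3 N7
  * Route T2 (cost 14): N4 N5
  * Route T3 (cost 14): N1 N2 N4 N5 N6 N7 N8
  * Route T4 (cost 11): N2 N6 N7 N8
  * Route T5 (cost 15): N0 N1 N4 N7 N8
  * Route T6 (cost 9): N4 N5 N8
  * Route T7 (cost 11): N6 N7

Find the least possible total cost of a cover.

T1, T3, T5 together cover every zone (T1 ∪ T3 ∪ T5 = {N0, N1, N2, N3, N4, N5, N6, N7, N8}); total cost 14 + 14 + 15 = 43.
No covering selection has total cost below 43.

43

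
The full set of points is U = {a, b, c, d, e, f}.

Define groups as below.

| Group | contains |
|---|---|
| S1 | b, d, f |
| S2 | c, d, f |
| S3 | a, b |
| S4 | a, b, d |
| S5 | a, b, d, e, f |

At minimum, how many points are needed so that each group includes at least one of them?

The 2 points {a, f} hit every group.
The groups S2, S3 are pairwise disjoint, so any hitting set needs a separate point for each — at least 2. Hence 2 is optimal.

2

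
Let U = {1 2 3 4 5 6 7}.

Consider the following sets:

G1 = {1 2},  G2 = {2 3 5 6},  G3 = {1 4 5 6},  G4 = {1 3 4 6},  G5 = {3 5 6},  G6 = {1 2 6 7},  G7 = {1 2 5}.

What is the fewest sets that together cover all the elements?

G2, G4, and G6 cover everything between them: the union {1, 2, 3, 4, 5, 6, 7} is all of U.
Only G6 contains 7, so G6 is forced; the remaining 3 elements need at least 2 more sets (each remaining set adds at most 2) — so at least 3 sets are needed, and 3 is optimal.

3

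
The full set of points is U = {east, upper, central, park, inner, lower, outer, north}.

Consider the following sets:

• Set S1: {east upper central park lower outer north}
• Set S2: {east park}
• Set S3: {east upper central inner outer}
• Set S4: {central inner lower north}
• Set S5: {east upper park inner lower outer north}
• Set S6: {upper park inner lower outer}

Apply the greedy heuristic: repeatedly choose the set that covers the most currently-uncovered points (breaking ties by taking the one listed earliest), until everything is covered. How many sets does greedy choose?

Greedy: pick S1 (covers 7 new) → pick S3 (covers 1 new). Total picks: 2.

2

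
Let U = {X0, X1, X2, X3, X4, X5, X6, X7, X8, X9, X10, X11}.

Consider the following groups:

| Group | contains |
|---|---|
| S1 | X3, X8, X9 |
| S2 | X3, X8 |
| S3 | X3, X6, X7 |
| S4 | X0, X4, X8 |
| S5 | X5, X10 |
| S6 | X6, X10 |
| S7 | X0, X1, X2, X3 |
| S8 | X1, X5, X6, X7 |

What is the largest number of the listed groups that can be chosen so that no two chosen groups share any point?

3

S3, S4, S5 are pairwise disjoint (S3={X3,X6,X7}; S4={X0,X4,X8}; S5={X5,X10}).
Every remaining group overlaps one of these, and no 4 of the listed groups are pairwise disjoint, so 3 is the maximum.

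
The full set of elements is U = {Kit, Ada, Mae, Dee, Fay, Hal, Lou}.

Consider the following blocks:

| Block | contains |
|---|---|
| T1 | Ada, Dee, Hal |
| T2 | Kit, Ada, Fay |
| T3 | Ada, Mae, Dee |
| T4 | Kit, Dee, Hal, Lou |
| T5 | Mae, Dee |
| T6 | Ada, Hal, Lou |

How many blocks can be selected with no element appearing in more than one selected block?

T5, T6 are pairwise disjoint (T5={Mae,Dee}; T6={Ada,Hal,Lou}).
Every remaining block overlaps one of these, and no 3 of the listed blocks are pairwise disjoint, so 2 is the maximum.

2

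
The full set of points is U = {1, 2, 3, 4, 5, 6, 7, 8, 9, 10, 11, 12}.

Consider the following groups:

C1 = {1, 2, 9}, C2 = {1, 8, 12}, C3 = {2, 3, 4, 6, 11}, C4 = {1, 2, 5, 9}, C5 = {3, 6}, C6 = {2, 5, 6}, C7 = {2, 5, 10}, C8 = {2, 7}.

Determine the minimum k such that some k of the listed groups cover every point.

C2, C3, C4, C7, and C8 cover everything between them: the union {1, 2, 3, 4, 5, 6, 7, 8, 9, 10, 11, 12} is all of U.
No 4 of the 8 groups cover everything (all 70 combinations miss at least one point), so 5 is optimal.

5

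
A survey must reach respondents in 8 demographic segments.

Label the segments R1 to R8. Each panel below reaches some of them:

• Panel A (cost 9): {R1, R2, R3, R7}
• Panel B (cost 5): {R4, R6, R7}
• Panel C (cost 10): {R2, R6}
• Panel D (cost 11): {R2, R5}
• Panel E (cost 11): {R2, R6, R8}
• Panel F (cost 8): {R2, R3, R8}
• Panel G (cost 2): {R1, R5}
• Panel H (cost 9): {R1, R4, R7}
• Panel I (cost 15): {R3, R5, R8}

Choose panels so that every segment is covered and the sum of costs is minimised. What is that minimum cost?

B, F, G together cover every segment (B ∪ F ∪ G = {R1, R2, R3, R4, R5, R6, R7, R8}); total cost 5 + 8 + 2 = 15.
No covering selection has total cost below 15.

15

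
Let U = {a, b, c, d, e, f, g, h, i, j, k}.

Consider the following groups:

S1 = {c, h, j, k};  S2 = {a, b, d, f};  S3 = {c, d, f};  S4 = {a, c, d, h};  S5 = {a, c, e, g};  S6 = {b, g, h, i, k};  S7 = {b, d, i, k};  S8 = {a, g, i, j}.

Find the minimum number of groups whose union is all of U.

S1 and S2 and S5 and S8 together: S1 ∪ S2 ∪ S5 ∪ S8 = {a, b, c, d, e, f, g, h, i, j, k} — every point is covered.
No 3 of the 8 groups cover everything (all 56 combinations miss at least one point), so 4 is optimal.

4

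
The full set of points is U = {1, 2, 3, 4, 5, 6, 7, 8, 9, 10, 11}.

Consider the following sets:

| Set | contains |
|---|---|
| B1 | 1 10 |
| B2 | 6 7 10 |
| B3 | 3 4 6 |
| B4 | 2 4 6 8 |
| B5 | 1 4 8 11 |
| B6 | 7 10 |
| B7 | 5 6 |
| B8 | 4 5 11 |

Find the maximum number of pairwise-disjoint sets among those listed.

3

B5, B6, B7 are pairwise disjoint (B5={1,4,8,11}; B6={7,10}; B7={5,6}).
Every remaining set overlaps one of these, and no 4 of the listed sets are pairwise disjoint, so 3 is the maximum.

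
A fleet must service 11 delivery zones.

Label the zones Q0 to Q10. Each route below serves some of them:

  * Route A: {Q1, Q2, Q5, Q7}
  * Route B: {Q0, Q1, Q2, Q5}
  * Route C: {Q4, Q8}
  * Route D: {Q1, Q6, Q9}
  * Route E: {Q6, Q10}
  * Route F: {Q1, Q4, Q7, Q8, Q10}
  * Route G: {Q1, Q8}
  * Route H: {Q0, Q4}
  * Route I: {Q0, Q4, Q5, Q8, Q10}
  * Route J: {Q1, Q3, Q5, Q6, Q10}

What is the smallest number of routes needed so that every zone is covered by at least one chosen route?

4

B and D and F and J together: B ∪ D ∪ F ∪ J = {Q0, Q1, Q2, Q3, Q4, Q5, Q6, Q7, Q8, Q9, Q10} — every zone is covered.
No 3 of the 10 routes cover everything (all 120 combinations miss at least one zone), so 4 is optimal.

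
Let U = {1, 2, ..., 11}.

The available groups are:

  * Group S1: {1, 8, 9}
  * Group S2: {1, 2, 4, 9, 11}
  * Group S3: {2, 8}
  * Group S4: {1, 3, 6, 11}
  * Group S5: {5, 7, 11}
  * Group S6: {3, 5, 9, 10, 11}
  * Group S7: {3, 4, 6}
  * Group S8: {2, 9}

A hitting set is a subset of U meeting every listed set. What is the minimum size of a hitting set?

4

Take H = {6, 8, 9, 11}. Each listed group contains at least one of these, so H is a hitting set of size 4.
No choice of 3 points meets every group, so 4 is the minimum.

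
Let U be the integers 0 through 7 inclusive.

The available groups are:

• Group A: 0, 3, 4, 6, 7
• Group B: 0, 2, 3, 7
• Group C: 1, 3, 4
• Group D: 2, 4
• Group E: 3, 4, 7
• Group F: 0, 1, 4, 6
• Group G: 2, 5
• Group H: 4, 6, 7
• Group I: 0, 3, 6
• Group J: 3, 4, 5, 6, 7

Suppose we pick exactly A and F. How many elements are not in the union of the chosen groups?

2

Union of A, F = {0, 1, 3, 4, 6, 7}.
Not covered: 2, 5 — 2 elements.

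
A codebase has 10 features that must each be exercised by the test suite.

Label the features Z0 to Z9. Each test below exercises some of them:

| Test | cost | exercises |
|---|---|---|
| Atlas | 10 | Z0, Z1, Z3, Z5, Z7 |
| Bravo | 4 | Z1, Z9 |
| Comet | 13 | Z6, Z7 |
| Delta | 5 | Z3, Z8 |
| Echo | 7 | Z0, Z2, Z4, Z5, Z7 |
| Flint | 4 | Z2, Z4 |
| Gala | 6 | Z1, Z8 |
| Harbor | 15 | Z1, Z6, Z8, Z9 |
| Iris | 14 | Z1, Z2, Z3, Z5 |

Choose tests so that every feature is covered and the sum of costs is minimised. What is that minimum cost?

Delta, Echo, Harbor together cover every feature (Delta ∪ Echo ∪ Harbor = {Z0, Z1, Z2, Z3, Z4, Z5, Z6, Z7, Z8, Z9}); total cost 5 + 7 + 15 = 27.
The greedy pick Echo, Bravo, Delta, Comet costs 29; no covering selection beats 27.

27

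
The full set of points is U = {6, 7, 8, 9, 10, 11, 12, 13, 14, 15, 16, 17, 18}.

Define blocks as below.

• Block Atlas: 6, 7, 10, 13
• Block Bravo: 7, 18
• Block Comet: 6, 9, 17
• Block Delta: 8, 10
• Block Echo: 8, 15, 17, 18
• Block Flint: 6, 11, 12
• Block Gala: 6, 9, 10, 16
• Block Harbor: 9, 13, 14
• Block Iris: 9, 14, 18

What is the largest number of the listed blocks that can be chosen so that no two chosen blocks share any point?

Bravo, Delta, Flint, Harbor are pairwise disjoint (Bravo={7,18}; Delta={8,10}; Flint={6,11,12}; Harbor={9,13,14}).
Every remaining block overlaps one of these, and no 5 of the listed blocks are pairwise disjoint, so 4 is the maximum.

4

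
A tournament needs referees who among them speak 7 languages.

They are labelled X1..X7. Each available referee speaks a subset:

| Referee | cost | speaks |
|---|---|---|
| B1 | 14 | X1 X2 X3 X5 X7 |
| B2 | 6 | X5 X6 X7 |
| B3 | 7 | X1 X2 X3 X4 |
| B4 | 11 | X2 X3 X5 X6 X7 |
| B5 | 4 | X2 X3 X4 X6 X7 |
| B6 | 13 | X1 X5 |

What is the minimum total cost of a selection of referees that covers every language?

B2, B3 together cover every language (B2 ∪ B3 = {X1, X2, X3, X4, X5, X6, X7}); total cost 6 + 7 = 13.
The greedy pick B5, B2, B3 costs 17; no covering selection beats 13.

13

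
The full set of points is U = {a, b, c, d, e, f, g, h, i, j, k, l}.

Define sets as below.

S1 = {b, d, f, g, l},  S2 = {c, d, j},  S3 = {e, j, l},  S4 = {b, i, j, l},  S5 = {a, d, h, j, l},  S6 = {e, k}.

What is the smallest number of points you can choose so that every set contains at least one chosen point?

3

The 3 points {b, e, j} hit every set.
No choice of 2 points meets every set, so 3 is the minimum.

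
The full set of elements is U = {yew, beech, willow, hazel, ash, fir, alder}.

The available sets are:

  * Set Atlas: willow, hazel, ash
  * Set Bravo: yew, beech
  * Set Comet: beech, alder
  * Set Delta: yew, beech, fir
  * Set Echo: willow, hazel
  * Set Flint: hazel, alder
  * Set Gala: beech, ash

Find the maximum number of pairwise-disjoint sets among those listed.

2

Echo, Gala are pairwise disjoint (Echo={willow,hazel}; Gala={beech,ash}).
Every remaining set overlaps one of these, and no 3 of the listed sets are pairwise disjoint, so 2 is the maximum.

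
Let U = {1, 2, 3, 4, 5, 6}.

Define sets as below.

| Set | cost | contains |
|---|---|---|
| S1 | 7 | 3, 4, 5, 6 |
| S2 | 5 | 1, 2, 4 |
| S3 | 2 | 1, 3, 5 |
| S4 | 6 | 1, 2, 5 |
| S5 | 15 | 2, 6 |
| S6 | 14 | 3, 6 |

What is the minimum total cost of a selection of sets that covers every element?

S1, S2 together cover every element (S1 ∪ S2 = {1, 2, 3, 4, 5, 6}); total cost 7 + 5 = 12.
The greedy pick S3, S2, S1 costs 14; no covering selection beats 12.

12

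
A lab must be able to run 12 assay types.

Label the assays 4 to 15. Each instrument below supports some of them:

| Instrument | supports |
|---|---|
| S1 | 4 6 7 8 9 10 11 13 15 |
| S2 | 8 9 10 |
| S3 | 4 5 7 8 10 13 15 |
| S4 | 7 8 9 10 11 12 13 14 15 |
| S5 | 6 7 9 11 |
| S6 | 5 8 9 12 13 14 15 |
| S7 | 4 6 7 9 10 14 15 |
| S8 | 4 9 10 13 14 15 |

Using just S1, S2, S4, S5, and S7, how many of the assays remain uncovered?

Union of S1, S2, S4, S5, S7 = {4, 6, 7, 8, 9, 10, 11, 12, 13, 14, 15}.
Not covered: 5 — 1 assay.

1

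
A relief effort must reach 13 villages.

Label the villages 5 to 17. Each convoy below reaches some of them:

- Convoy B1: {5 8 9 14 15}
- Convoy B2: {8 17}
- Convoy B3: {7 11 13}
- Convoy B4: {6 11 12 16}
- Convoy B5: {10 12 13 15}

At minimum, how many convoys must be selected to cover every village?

5

Take {B1, B2, B3, B4, B5}. Their union is {5, 6, 7, 8, 9, 10, 11, 12, 13, 14, 15, 16, 17}, which is all 13 villages.
No 4 of the 5 convoys cover everything (all 5 combinations miss at least one village), so 5 is optimal.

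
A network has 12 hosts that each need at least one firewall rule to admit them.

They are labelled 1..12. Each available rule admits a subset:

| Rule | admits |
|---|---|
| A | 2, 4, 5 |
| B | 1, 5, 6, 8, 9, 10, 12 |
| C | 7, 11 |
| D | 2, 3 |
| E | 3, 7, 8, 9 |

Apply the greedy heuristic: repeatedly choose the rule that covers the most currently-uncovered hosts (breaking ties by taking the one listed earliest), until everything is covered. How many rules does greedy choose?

4

Greedy: pick B (covers 7 new) → pick A (covers 2 new) → pick C (covers 2 new) → pick D (covers 1 new). Total picks: 4.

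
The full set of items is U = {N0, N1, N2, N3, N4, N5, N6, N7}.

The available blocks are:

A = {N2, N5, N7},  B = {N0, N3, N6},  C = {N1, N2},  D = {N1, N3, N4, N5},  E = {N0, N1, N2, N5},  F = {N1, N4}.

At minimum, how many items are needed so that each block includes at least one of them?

3

The 3 items {N0, N1, N5} hit every block.
The blocks A, B, F are pairwise disjoint, so any hitting set needs a separate item for each — at least 3. Hence 3 is optimal.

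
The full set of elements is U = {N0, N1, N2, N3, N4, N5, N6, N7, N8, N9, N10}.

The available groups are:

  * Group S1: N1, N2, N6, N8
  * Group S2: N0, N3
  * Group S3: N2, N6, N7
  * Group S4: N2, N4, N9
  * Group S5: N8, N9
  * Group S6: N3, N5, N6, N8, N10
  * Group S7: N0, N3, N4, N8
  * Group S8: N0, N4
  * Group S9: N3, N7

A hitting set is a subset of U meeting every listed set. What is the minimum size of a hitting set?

4

The 4 elements {N0, N6, N7, N9} hit every group.
No choice of 3 elements meets every group, so 4 is the minimum.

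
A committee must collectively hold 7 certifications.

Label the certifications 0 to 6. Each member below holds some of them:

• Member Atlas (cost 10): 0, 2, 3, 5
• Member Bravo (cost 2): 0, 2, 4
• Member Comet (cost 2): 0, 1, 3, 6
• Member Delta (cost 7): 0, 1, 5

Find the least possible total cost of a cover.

11

Bravo, Comet, Delta together cover every certification (Bravo ∪ Comet ∪ Delta = {0, 1, 2, 3, 4, 5, 6}); total cost 2 + 2 + 7 = 11.
No covering selection has total cost below 11.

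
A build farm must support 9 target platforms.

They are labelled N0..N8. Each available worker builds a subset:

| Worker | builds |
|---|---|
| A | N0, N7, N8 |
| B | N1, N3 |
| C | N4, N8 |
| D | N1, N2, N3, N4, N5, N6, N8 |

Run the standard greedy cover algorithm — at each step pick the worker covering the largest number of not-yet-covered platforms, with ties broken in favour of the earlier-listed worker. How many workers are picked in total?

Greedy: pick D (covers 7 new) → pick A (covers 2 new). Total picks: 2.

2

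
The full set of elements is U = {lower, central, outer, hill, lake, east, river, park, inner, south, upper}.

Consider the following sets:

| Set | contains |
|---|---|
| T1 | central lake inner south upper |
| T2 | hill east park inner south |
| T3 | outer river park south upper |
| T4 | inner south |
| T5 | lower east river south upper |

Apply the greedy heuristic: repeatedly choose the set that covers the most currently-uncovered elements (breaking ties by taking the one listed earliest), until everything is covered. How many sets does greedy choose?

4

Greedy: pick T1 (covers 5 new) → pick T2 (covers 3 new) → pick T3 (covers 2 new) → pick T5 (covers 1 new). Total picks: 4.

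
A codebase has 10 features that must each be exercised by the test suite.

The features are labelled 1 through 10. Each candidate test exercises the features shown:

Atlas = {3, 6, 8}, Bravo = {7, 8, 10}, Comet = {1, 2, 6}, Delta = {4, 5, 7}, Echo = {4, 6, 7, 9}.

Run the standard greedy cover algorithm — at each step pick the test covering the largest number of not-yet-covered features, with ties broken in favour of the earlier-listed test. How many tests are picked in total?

Greedy: pick Echo (covers 4 new) → pick Atlas (covers 2 new) → pick Comet (covers 2 new) → pick Bravo (covers 1 new) → pick Delta (covers 1 new). Total picks: 5.

5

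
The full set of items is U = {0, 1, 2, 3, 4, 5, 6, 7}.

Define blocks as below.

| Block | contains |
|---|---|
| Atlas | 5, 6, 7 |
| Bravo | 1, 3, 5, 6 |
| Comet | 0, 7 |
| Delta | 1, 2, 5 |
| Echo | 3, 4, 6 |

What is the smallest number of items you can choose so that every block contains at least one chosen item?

3

Take H = {0, 3, 5}. Each listed block contains at least one of these, so H is a hitting set of size 3.
The blocks Comet, Delta, Echo are pairwise disjoint, so any hitting set needs a separate item for each — at least 3. Hence 3 is optimal.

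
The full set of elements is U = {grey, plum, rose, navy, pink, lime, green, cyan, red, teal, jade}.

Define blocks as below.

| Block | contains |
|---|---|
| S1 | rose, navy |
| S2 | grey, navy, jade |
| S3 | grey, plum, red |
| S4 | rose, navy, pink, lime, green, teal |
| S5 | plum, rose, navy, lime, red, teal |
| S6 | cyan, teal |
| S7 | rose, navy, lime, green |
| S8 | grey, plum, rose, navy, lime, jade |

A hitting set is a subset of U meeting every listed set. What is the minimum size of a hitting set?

Take H = {grey, rose, teal}. Each listed block contains at least one of these, so H is a hitting set of size 3.
The blocks S1, S3, S6 are pairwise disjoint, so any hitting set needs a separate element for each — at least 3. Hence 3 is optimal.

3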